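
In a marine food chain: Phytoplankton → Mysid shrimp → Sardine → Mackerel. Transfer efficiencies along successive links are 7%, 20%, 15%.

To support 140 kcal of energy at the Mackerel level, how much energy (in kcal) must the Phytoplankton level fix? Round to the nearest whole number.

Cumulative transfer efficiency: 0.07 × 0.2 × 0.15 = 0.0021
Phytoplankton energy = 140 / 0.0021 = 66667 kcal

66667 kcal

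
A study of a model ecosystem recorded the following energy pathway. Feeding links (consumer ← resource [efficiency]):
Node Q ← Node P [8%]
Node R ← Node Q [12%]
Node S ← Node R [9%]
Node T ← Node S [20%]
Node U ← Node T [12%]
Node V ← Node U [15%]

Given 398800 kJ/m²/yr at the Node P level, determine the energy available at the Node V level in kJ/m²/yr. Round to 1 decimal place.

Node Q: 398800 × 0.08 = 31904 kJ/m²/yr
Node R: 31904 × 0.12 = 3828.48 kJ/m²/yr
Node S: 3828.48 × 0.09 = 344.5632 kJ/m²/yr
Node T: 344.5632 × 0.2 = 68.91264 kJ/m²/yr
Node U: 68.91264 × 0.12 = 8.2695168 kJ/m²/yr
Node V: 8.2695168 × 0.15 = 1.24042752 kJ/m²/yr

1.2 kJ/m²/yr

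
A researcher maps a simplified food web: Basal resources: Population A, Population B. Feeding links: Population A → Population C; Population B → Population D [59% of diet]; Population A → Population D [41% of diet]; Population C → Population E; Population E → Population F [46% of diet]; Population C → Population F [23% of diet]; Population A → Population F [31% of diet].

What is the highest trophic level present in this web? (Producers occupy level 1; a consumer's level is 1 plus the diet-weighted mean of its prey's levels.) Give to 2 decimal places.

Population C: 1 + 1 = 2
Population D: 1 + (0.59×1 + 0.41×1) = 2
Population E: 1 + 2 = 3
Population F: 1 + (0.46×3 + 0.23×2 + 0.31×1) = 3.15

3.15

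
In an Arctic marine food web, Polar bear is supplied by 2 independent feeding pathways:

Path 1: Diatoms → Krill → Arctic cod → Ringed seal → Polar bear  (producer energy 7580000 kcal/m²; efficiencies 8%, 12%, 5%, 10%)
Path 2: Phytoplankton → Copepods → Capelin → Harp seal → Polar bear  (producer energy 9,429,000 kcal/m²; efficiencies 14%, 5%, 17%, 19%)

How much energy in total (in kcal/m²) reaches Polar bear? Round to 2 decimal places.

2495.74 kcal/m²

Path 1: 7580000 × 0.08 × 0.12 × 0.05 × 0.1 = 363.84 kcal/m²
Path 2: 9429000 × 0.14 × 0.05 × 0.17 × 0.19 = 2131.8969 kcal/m²
Total at Polar bear: 363.84 + 2131.8969 = 2495.7369 kcal/m²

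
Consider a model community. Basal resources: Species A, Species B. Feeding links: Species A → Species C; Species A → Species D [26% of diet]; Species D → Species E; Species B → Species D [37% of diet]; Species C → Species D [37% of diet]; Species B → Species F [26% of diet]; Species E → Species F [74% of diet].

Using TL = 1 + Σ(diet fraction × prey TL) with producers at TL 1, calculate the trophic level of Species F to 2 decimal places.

3.75

Species C: 1 + 1 = 2
Species D: 1 + (0.26×1 + 0.37×1 + 0.37×2) = 2.37
Species E: 1 + 2.37 = 3.37
Species F: 1 + (0.26×1 + 0.74×3.37) = 3.7538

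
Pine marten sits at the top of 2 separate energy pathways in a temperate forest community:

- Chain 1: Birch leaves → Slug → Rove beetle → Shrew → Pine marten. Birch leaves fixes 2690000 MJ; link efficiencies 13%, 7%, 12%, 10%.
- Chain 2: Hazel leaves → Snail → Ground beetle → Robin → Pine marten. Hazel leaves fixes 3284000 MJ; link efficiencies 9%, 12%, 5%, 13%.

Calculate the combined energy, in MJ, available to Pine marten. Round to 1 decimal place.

524.3 MJ

Chain 1: 2690000 × 0.13 × 0.07 × 0.12 × 0.1 = 293.748 MJ
Chain 2: 3284000 × 0.09 × 0.12 × 0.05 × 0.13 = 230.5368 MJ
Total at Pine marten: 293.748 + 230.5368 = 524.2848 MJ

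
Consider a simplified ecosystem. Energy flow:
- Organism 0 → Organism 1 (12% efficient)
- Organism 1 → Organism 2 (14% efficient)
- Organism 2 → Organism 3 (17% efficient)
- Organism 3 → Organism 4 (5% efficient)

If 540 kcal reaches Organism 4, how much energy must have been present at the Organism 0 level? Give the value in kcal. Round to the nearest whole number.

3781513 kcal

Cumulative transfer efficiency: 0.12 × 0.14 × 0.17 × 0.05 = 0.0001428
Organism 0 energy = 540 / 0.0001428 = 3781513 kcal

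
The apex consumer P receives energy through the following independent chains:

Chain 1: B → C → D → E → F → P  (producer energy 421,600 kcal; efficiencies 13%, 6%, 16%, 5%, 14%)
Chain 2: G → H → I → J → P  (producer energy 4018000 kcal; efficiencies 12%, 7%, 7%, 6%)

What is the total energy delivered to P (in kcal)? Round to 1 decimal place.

145.4 kcal

Chain 1: 421600 × 0.13 × 0.06 × 0.16 × 0.05 × 0.14 = 3.6830976 kcal
Chain 2: 4018000 × 0.12 × 0.07 × 0.07 × 0.06 = 141.75504 kcal
Total at P: 3.6830976 + 141.75504 = 145.4381376 kcal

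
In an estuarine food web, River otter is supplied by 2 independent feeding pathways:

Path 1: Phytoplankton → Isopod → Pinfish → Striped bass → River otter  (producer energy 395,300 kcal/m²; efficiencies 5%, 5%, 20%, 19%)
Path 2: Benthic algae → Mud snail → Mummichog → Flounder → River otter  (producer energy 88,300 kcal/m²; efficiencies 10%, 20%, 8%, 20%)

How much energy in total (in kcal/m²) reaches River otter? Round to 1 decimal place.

Path 1: 395300 × 0.05 × 0.05 × 0.2 × 0.19 = 37.5535 kcal/m²
Path 2: 88300 × 0.1 × 0.2 × 0.08 × 0.2 = 28.256 kcal/m²
Total at River otter: 37.5535 + 28.256 = 65.8095 kcal/m²

65.8 kcal/m²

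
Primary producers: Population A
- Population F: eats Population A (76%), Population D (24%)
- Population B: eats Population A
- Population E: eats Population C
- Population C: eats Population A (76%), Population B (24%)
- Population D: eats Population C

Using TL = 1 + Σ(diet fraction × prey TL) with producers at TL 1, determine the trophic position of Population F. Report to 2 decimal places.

2.54

Population B: 1 + 1 = 2
Population C: 1 + (0.76×1 + 0.24×2) = 2.24
Population D: 1 + 2.24 = 3.24
Population E: 1 + 2.24 = 3.24
Population F: 1 + (0.76×1 + 0.24×3.24) = 2.5376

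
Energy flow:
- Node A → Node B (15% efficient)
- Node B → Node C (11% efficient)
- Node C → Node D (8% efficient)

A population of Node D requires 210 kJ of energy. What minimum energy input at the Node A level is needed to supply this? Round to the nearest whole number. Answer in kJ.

159091 kJ

Cumulative transfer efficiency: 0.15 × 0.11 × 0.08 = 0.00132
Node A energy = 210 / 0.00132 = 159091 kJ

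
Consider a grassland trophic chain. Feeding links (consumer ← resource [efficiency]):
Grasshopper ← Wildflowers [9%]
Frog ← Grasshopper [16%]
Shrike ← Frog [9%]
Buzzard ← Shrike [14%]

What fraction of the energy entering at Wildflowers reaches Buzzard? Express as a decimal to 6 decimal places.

0.000181

Product of link efficiencies: 0.09 × 0.16 × 0.09 × 0.14 = 0.00018144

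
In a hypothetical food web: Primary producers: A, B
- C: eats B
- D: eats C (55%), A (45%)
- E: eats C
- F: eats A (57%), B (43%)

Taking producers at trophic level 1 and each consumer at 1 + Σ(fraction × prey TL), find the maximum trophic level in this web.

3

C: 1 + 1 = 2
D: 1 + (0.55×2 + 0.45×1) = 2.55
E: 1 + 2 = 3
F: 1 + (0.57×1 + 0.43×1) = 2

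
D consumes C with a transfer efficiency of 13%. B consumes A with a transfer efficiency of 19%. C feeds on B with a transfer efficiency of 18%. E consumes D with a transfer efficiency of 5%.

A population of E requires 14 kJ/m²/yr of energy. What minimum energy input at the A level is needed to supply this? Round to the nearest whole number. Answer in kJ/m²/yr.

Cumulative transfer efficiency: 0.19 × 0.18 × 0.13 × 0.05 = 0.0002223
A energy = 14 / 0.0002223 = 62978 kJ/m²/yr

62978 kJ/m²/yr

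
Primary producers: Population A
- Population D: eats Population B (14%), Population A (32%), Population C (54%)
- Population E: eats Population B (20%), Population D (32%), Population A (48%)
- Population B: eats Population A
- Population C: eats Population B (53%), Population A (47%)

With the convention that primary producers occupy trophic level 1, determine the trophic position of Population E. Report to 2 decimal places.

2.83

Population B: 1 + 1 = 2
Population C: 1 + (0.53×2 + 0.47×1) = 2.53
Population D: 1 + (0.14×2 + 0.32×1 + 0.54×2.53) = 2.9662
Population E: 1 + (0.2×2 + 0.32×2.9662 + 0.48×1) = 2.829184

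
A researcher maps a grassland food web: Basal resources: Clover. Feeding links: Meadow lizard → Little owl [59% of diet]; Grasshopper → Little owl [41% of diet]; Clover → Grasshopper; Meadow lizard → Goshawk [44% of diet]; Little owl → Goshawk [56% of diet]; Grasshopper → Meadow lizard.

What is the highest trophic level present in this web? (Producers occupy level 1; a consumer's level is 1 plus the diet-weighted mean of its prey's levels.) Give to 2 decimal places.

4.33

Grasshopper: 1 + 1 = 2
Meadow lizard: 1 + 2 = 3
Little owl: 1 + (0.59×3 + 0.41×2) = 3.59
Goshawk: 1 + (0.44×3 + 0.56×3.59) = 4.3304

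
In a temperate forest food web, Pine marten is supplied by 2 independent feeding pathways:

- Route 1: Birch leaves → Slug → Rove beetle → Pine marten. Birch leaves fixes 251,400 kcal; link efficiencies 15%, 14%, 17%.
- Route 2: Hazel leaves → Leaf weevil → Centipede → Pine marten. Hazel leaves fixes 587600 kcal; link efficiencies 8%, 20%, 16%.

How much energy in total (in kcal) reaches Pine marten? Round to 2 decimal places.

Route 1: 251400 × 0.15 × 0.14 × 0.17 = 897.498 kcal
Route 2: 587600 × 0.08 × 0.2 × 0.16 = 1504.256 kcal
Total at Pine marten: 897.498 + 1504.256 = 2401.754 kcal

2401.75 kcal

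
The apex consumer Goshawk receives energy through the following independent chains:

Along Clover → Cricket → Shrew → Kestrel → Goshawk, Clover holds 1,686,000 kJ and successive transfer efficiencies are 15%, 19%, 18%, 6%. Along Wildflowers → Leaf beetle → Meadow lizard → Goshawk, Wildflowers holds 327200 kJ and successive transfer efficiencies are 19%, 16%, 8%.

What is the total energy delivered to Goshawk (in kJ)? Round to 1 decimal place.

1314.7 kJ

Via Clover: 1686000 × 0.15 × 0.19 × 0.18 × 0.06 = 518.9508 kJ
Via Wildflowers: 327200 × 0.19 × 0.16 × 0.08 = 795.7504 kJ
Total at Goshawk: 518.9508 + 795.7504 = 1314.7012 kJ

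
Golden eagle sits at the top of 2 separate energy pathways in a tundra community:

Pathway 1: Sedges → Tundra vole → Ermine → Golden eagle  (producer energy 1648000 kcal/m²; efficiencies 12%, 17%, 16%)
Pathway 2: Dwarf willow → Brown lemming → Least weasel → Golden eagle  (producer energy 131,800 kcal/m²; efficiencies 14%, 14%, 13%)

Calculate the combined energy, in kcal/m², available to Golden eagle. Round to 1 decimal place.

Pathway 1: 1648000 × 0.12 × 0.17 × 0.16 = 5379.072 kcal/m²
Pathway 2: 131800 × 0.14 × 0.14 × 0.13 = 335.8264 kcal/m²
Total at Golden eagle: 5379.072 + 335.8264 = 5714.8984 kcal/m²

5714.9 kcal/m²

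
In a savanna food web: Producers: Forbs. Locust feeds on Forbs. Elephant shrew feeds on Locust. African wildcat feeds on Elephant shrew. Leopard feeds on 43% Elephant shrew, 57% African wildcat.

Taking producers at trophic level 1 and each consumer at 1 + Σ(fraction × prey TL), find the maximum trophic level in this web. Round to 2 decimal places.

4.57

Locust: 1 + 1 = 2
Elephant shrew: 1 + 2 = 3
African wildcat: 1 + 3 = 4
Leopard: 1 + (0.43×3 + 0.57×4) = 4.57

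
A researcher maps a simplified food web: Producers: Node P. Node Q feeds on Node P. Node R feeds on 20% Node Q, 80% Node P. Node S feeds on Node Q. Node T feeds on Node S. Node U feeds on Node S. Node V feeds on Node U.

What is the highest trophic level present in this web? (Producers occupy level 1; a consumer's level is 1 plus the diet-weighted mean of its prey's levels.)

Node Q: 1 + 1 = 2
Node R: 1 + (0.2×2 + 0.8×1) = 2.2
Node S: 1 + 2 = 3
Node T: 1 + 3 = 4
Node U: 1 + 3 = 4
Node V: 1 + 4 = 5

5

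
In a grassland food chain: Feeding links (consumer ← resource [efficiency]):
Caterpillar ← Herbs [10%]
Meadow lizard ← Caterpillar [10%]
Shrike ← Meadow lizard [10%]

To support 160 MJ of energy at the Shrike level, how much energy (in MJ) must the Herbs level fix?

160000 MJ

Cumulative transfer efficiency: 0.1 × 0.1 × 0.1 = 0.001
Herbs energy = 160 / 0.001 = 160000 MJ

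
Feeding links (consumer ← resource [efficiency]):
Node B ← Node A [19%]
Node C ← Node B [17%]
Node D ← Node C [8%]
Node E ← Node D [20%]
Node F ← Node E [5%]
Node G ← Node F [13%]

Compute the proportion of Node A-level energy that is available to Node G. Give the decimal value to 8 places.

0.00000336

Product of link efficiencies: 0.19 × 0.17 × 0.08 × 0.2 × 0.05 × 0.13 = 0.0000033592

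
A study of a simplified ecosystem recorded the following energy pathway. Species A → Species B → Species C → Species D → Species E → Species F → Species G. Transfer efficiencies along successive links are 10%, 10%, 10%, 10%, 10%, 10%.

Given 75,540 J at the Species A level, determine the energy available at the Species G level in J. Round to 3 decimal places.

Species B: 75540 × 0.1 = 7554 J
Species C: 7554 × 0.1 = 755.4 J
Species D: 755.4 × 0.1 = 75.54 J
Species E: 75.54 × 0.1 = 7.554 J
Species F: 7.554 × 0.1 = 0.7554 J
Species G: 0.7554 × 0.1 = 0.07554 J

0.076 J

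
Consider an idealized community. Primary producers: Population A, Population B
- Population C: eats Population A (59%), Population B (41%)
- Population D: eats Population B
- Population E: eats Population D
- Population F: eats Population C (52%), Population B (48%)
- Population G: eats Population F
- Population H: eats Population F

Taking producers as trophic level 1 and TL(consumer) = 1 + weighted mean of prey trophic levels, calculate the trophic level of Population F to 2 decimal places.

2.52

Population C: 1 + (0.59×1 + 0.41×1) = 2
Population D: 1 + 1 = 2
Population E: 1 + 2 = 3
Population F: 1 + (0.52×2 + 0.48×1) = 2.52
Population G: 1 + 2.52 = 3.52
Population H: 1 + 2.52 = 3.52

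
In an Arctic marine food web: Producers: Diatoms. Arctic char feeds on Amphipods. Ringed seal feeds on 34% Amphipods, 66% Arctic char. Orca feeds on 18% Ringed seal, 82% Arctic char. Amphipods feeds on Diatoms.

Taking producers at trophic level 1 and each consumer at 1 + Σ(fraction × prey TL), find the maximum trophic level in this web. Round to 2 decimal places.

4.12

Amphipods: 1 + 1 = 2
Arctic char: 1 + 2 = 3
Ringed seal: 1 + (0.34×2 + 0.66×3) = 3.66
Orca: 1 + (0.18×3.66 + 0.82×3) = 4.1188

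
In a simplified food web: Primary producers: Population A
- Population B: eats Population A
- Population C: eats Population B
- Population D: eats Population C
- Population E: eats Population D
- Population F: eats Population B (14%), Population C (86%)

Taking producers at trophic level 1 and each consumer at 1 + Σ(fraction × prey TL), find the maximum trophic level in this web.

5

Population B: 1 + 1 = 2
Population C: 1 + 2 = 3
Population D: 1 + 3 = 4
Population E: 1 + 4 = 5
Population F: 1 + (0.14×2 + 0.86×3) = 3.86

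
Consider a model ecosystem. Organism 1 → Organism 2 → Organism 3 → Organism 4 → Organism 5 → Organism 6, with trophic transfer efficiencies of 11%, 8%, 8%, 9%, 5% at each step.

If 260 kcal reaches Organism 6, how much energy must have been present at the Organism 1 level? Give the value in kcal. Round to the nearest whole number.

82070707 kcal

Cumulative transfer efficiency: 0.11 × 0.08 × 0.08 × 0.09 × 0.05 = 0.000003168
Organism 1 energy = 260 / 0.000003168 = 82070707 kcal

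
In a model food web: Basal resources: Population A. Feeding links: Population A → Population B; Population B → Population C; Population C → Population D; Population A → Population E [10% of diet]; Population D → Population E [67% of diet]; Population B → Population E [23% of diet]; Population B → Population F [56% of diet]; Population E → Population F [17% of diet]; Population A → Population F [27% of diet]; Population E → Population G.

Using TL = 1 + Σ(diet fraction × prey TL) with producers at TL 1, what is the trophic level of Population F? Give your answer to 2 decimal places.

Population B: 1 + 1 = 2
Population C: 1 + 2 = 3
Population D: 1 + 3 = 4
Population E: 1 + (0.1×1 + 0.67×4 + 0.23×2) = 4.24
Population F: 1 + (0.56×2 + 0.17×4.24 + 0.27×1) = 3.1108
Population G: 1 + 4.24 = 5.24

3.11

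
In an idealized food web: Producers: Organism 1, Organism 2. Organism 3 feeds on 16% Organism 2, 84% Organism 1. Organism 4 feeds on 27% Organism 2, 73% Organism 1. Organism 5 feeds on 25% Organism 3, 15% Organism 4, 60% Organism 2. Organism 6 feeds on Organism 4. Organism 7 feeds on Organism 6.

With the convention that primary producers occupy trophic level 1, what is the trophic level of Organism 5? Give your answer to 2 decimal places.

2.40

Organism 3: 1 + (0.16×1 + 0.84×1) = 2
Organism 4: 1 + (0.27×1 + 0.73×1) = 2
Organism 5: 1 + (0.25×2 + 0.15×2 + 0.6×1) = 2.4
Organism 6: 1 + 2 = 3
Organism 7: 1 + 3 = 4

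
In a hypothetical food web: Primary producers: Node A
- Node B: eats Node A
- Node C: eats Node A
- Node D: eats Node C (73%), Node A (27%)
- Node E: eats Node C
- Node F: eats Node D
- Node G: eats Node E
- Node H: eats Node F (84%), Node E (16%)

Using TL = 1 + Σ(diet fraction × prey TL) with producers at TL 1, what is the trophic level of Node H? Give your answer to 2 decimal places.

4.61

Node B: 1 + 1 = 2
Node C: 1 + 1 = 2
Node D: 1 + (0.73×2 + 0.27×1) = 2.73
Node E: 1 + 2 = 3
Node F: 1 + 2.73 = 3.73
Node G: 1 + 3 = 4
Node H: 1 + (0.84×3.73 + 0.16×3) = 4.6132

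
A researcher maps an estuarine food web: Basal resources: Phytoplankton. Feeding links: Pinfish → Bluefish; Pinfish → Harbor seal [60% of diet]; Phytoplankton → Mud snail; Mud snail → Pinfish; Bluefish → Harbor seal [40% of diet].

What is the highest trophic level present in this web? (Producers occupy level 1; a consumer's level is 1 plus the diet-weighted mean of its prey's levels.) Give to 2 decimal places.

Mud snail: 1 + 1 = 2
Pinfish: 1 + 2 = 3
Bluefish: 1 + 3 = 4
Harbor seal: 1 + (0.6×3 + 0.4×4) = 4.4

4.40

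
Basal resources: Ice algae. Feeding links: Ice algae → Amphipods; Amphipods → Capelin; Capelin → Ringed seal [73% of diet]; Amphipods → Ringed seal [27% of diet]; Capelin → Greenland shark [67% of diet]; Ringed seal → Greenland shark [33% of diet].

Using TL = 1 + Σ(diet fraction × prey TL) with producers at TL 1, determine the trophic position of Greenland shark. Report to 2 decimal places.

Amphipods: 1 + 1 = 2
Capelin: 1 + 2 = 3
Ringed seal: 1 + (0.73×3 + 0.27×2) = 3.73
Greenland shark: 1 + (0.67×3 + 0.33×3.73) = 4.2409

4.24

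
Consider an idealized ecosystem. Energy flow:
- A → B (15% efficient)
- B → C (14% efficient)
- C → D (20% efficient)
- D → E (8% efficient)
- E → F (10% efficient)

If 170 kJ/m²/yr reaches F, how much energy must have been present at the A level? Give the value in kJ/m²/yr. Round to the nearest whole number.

5059524 kJ/m²/yr

Cumulative transfer efficiency: 0.15 × 0.14 × 0.2 × 0.08 × 0.1 = 0.0000336
A energy = 170 / 0.0000336 = 5059524 kJ/m²/yr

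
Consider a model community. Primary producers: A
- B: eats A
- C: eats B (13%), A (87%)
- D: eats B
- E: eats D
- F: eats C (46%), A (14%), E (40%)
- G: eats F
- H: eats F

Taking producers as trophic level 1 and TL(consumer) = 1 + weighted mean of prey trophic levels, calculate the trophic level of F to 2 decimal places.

B: 1 + 1 = 2
C: 1 + (0.13×2 + 0.87×1) = 2.13
D: 1 + 2 = 3
E: 1 + 3 = 4
F: 1 + (0.46×2.13 + 0.14×1 + 0.4×4) = 3.7198
G: 1 + 3.7198 = 4.7198
H: 1 + 3.7198 = 4.7198

3.72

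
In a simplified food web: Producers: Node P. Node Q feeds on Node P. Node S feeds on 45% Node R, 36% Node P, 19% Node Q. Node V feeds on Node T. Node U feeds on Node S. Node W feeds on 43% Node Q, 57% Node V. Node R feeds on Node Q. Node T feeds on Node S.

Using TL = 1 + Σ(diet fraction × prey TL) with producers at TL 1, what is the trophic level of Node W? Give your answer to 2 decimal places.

4.76

Node Q: 1 + 1 = 2
Node R: 1 + 2 = 3
Node S: 1 + (0.45×3 + 0.36×1 + 0.19×2) = 3.09
Node T: 1 + 3.09 = 4.09
Node U: 1 + 3.09 = 4.09
Node V: 1 + 4.09 = 5.09
Node W: 1 + (0.43×2 + 0.57×5.09) = 4.7613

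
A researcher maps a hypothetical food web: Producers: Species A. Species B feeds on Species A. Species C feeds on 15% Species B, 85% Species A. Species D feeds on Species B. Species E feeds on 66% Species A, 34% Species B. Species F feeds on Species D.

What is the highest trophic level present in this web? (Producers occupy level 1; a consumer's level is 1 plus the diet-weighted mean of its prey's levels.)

4

Species B: 1 + 1 = 2
Species C: 1 + (0.15×2 + 0.85×1) = 2.15
Species D: 1 + 2 = 3
Species E: 1 + (0.66×1 + 0.34×2) = 2.34
Species F: 1 + 3 = 4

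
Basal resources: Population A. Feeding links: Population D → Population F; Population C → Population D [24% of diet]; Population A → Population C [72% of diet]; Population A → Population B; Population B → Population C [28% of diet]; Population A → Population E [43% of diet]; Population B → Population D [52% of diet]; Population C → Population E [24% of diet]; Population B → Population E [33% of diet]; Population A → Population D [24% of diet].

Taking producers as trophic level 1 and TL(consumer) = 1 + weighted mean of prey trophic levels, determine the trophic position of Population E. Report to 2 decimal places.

2.64

Population B: 1 + 1 = 2
Population C: 1 + (0.28×2 + 0.72×1) = 2.28
Population D: 1 + (0.24×2.28 + 0.52×2 + 0.24×1) = 2.8272
Population E: 1 + (0.33×2 + 0.43×1 + 0.24×2.28) = 2.6372
Population F: 1 + 2.8272 = 3.8272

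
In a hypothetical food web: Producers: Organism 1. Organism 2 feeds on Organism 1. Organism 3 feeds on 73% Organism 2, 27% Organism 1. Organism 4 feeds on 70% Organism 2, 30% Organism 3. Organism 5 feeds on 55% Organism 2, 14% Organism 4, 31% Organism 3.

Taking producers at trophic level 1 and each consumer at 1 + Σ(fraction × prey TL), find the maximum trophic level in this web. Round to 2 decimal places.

3.40

Organism 2: 1 + 1 = 2
Organism 3: 1 + (0.73×2 + 0.27×1) = 2.73
Organism 4: 1 + (0.7×2 + 0.3×2.73) = 3.219
Organism 5: 1 + (0.55×2 + 0.14×3.219 + 0.31×2.73) = 3.39696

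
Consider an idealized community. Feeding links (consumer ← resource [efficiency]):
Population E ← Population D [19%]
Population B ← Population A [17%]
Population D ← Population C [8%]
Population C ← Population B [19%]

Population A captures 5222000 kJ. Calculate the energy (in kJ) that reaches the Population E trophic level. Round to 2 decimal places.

2563.79 kJ

Population B: 5222000 × 0.17 = 887740 kJ
Population C: 887740 × 0.19 = 168670.6 kJ
Population D: 168670.6 × 0.08 = 13493.648 kJ
Population E: 13493.648 × 0.19 = 2563.79312 kJ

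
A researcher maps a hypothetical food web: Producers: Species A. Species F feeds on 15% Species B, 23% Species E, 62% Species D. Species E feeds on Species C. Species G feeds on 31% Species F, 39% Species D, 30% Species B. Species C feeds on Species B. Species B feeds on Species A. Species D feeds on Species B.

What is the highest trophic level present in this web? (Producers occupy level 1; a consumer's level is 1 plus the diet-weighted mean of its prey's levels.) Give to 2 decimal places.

4.08

Species B: 1 + 1 = 2
Species C: 1 + 2 = 3
Species D: 1 + 2 = 3
Species E: 1 + 3 = 4
Species F: 1 + (0.15×2 + 0.23×4 + 0.62×3) = 4.08
Species G: 1 + (0.31×4.08 + 0.39×3 + 0.3×2) = 4.0348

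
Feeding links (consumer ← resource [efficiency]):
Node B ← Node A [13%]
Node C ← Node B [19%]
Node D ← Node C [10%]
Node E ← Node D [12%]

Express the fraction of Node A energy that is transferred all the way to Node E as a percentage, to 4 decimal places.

0.0296%

Product of link efficiencies: 0.13 × 0.19 × 0.1 × 0.12 = 0.0002964
As a percentage: 0.0002964 × 100 = 0.0296%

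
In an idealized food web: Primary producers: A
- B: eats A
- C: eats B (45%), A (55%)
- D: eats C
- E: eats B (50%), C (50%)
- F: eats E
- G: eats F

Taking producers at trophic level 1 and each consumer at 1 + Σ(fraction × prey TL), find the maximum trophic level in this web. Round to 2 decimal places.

B: 1 + 1 = 2
C: 1 + (0.45×2 + 0.55×1) = 2.45
D: 1 + 2.45 = 3.45
E: 1 + (0.5×2 + 0.5×2.45) = 3.225
F: 1 + 3.225 = 4.225
G: 1 + 4.225 = 5.225

5.23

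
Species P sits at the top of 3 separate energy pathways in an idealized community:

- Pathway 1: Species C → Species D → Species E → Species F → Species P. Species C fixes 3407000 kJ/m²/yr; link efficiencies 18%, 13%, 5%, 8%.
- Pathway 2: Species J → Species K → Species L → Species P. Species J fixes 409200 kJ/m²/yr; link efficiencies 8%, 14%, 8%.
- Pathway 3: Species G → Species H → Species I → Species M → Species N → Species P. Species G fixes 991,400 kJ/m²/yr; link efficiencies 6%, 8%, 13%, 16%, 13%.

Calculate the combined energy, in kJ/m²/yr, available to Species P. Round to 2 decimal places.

Pathway 1: 3407000 × 0.18 × 0.13 × 0.05 × 0.08 = 318.8952 kJ/m²/yr
Pathway 2: 409200 × 0.08 × 0.14 × 0.08 = 366.6432 kJ/m²/yr
Pathway 3: 991400 × 0.06 × 0.08 × 0.13 × 0.16 × 0.13 = 12.86757888 kJ/m²/yr
Total at Species P: 318.8952 + 366.6432 + 12.86757888 = 698.40597888 kJ/m²/yr

698.41 kJ/m²/yr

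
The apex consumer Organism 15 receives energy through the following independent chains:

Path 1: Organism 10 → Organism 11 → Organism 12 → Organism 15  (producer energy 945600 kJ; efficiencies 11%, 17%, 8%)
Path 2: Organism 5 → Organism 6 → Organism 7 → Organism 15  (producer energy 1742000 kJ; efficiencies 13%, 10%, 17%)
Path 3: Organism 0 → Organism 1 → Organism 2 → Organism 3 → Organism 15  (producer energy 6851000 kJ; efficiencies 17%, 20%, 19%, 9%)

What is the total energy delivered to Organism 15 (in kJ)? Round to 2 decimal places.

9247.61 kJ

Path 1: 945600 × 0.11 × 0.17 × 0.08 = 1414.6176 kJ
Path 2: 1742000 × 0.13 × 0.1 × 0.17 = 3849.82 kJ
Path 3: 6851000 × 0.17 × 0.2 × 0.19 × 0.09 = 3983.1714 kJ
Total at Organism 15: 1414.6176 + 3849.82 + 3983.1714 = 9247.609 kJ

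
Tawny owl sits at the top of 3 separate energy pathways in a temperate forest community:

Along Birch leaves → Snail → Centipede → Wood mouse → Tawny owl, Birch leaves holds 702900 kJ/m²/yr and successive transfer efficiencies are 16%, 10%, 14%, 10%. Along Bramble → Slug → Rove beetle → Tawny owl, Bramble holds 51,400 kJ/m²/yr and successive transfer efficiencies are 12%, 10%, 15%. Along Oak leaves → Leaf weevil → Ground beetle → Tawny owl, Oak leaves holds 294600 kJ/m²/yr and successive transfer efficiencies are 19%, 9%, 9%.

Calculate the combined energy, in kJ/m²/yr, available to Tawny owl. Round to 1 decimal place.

703.4 kJ/m²/yr

Via Birch leaves: 702900 × 0.16 × 0.1 × 0.14 × 0.1 = 157.4496 kJ/m²/yr
Via Bramble: 51400 × 0.12 × 0.1 × 0.15 = 92.52 kJ/m²/yr
Via Oak leaves: 294600 × 0.19 × 0.09 × 0.09 = 453.3894 kJ/m²/yr
Total at Tawny owl: 157.4496 + 92.52 + 453.3894 = 703.359 kJ/m²/yr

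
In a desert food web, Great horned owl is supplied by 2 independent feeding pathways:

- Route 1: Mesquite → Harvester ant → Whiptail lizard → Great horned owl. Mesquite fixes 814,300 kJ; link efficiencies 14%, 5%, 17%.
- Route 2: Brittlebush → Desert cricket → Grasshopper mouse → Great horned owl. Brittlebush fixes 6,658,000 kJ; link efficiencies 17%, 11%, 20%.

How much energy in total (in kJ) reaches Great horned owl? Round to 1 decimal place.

Route 1: 814300 × 0.14 × 0.05 × 0.17 = 969.017 kJ
Route 2: 6658000 × 0.17 × 0.11 × 0.2 = 24900.92 kJ
Total at Great horned owl: 969.017 + 24900.92 = 25869.937 kJ

25869.9 kJ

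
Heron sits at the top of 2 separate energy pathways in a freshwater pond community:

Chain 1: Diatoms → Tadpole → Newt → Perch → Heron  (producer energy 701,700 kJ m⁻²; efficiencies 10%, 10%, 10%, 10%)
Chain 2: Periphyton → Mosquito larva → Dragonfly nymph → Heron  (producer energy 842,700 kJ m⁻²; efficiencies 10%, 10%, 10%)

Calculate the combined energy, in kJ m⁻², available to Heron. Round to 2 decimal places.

Chain 1: 701700 × 0.1 × 0.1 × 0.1 × 0.1 = 70.17 kJ m⁻²
Chain 2: 842700 × 0.1 × 0.1 × 0.1 = 842.7 kJ m⁻²
Total at Heron: 70.17 + 842.7 = 912.87 kJ m⁻²

912.87 kJ m⁻²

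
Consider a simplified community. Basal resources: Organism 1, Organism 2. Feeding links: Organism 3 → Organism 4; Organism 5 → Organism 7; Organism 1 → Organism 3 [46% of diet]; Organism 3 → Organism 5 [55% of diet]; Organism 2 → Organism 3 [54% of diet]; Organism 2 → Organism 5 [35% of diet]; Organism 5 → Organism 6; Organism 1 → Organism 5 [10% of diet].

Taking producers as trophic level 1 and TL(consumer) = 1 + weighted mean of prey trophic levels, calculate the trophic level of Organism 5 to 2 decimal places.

2.55

Organism 3: 1 + (0.46×1 + 0.54×1) = 2
Organism 4: 1 + 2 = 3
Organism 5: 1 + (0.55×2 + 0.1×1 + 0.35×1) = 2.55
Organism 6: 1 + 2.55 = 3.55
Organism 7: 1 + 2.55 = 3.55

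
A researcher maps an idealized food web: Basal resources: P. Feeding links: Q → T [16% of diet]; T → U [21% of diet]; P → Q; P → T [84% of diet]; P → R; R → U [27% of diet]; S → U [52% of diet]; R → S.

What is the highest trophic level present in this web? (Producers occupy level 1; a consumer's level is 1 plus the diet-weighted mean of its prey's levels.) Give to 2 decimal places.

Q: 1 + 1 = 2
R: 1 + 1 = 2
S: 1 + 2 = 3
T: 1 + (0.84×1 + 0.16×2) = 2.16
U: 1 + (0.52×3 + 0.27×2 + 0.21×2.16) = 3.5536

3.55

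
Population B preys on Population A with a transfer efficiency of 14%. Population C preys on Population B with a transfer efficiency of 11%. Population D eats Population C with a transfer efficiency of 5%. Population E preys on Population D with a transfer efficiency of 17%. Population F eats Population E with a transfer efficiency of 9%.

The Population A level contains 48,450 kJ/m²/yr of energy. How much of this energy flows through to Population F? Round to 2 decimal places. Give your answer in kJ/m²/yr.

0.57 kJ/m²/yr

Population B: 48450 × 0.14 = 6783 kJ/m²/yr
Population C: 6783 × 0.11 = 746.13 kJ/m²/yr
Population D: 746.13 × 0.05 = 37.3065 kJ/m²/yr
Population E: 37.3065 × 0.17 = 6.342105 kJ/m²/yr
Population F: 6.342105 × 0.09 = 0.57078945 kJ/m²/yr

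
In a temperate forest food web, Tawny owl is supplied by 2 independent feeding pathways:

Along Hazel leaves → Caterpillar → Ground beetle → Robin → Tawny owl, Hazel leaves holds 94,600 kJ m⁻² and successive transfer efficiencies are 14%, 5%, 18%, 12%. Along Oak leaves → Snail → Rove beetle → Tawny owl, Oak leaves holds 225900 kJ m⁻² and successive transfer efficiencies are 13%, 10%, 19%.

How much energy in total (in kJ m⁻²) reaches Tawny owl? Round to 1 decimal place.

Via Hazel leaves: 94600 × 0.14 × 0.05 × 0.18 × 0.12 = 14.30352 kJ m⁻²
Via Oak leaves: 225900 × 0.13 × 0.1 × 0.19 = 557.973 kJ m⁻²
Total at Tawny owl: 14.30352 + 557.973 = 572.27652 kJ m⁻²

572.3 kJ m⁻²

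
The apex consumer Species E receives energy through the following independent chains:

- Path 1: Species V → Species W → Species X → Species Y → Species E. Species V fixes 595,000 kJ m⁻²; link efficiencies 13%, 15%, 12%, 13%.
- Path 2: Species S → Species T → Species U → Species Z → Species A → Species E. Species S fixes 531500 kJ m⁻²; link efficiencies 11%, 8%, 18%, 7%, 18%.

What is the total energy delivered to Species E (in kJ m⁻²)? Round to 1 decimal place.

191.6 kJ m⁻²

Path 1: 595000 × 0.13 × 0.15 × 0.12 × 0.13 = 180.999 kJ m⁻²
Path 2: 531500 × 0.11 × 0.08 × 0.18 × 0.07 × 0.18 = 10.6078896 kJ m⁻²
Total at Species E: 180.999 + 10.6078896 = 191.6068896 kJ m⁻²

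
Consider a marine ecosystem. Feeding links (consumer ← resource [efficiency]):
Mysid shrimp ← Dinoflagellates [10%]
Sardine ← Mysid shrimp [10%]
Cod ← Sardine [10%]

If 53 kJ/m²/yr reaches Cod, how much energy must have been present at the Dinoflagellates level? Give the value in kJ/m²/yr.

53000 kJ/m²/yr

Cumulative transfer efficiency: 0.1 × 0.1 × 0.1 = 0.001
Dinoflagellates energy = 53 / 0.001 = 53000 kJ/m²/yr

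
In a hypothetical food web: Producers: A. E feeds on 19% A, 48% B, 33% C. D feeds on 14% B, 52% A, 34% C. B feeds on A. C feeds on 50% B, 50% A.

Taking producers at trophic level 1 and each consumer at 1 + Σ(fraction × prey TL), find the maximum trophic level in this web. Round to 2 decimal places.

2.98

B: 1 + 1 = 2
C: 1 + (0.5×2 + 0.5×1) = 2.5
D: 1 + (0.14×2 + 0.52×1 + 0.34×2.5) = 2.65
E: 1 + (0.19×1 + 0.48×2 + 0.33×2.5) = 2.975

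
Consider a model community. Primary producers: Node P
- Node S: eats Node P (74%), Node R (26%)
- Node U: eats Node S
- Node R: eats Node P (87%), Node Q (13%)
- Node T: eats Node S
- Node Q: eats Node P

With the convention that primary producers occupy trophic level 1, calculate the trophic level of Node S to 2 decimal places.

2.29

Node Q: 1 + 1 = 2
Node R: 1 + (0.87×1 + 0.13×2) = 2.13
Node S: 1 + (0.74×1 + 0.26×2.13) = 2.2938
Node T: 1 + 2.2938 = 3.2938
Node U: 1 + 2.2938 = 3.2938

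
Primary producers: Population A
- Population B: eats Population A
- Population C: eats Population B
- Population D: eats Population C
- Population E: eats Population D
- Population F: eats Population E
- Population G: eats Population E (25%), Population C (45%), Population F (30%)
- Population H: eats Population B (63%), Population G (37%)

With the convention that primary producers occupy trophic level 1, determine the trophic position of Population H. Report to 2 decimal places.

4.26

Population B: 1 + 1 = 2
Population C: 1 + 2 = 3
Population D: 1 + 3 = 4
Population E: 1 + 4 = 5
Population F: 1 + 5 = 6
Population G: 1 + (0.25×5 + 0.45×3 + 0.3×6) = 5.4
Population H: 1 + (0.63×2 + 0.37×5.4) = 4.258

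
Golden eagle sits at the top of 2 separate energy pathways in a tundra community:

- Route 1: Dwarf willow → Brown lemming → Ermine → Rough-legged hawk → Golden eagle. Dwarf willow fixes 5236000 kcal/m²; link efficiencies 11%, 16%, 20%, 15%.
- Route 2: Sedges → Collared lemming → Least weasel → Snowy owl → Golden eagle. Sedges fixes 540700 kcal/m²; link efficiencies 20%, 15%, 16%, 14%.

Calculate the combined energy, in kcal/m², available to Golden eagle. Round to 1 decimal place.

3128.0 kcal/m²

Route 1: 5236000 × 0.11 × 0.16 × 0.2 × 0.15 = 2764.608 kcal/m²
Route 2: 540700 × 0.2 × 0.15 × 0.16 × 0.14 = 363.3504 kcal/m²
Total at Golden eagle: 2764.608 + 363.3504 = 3127.9584 kcal/m²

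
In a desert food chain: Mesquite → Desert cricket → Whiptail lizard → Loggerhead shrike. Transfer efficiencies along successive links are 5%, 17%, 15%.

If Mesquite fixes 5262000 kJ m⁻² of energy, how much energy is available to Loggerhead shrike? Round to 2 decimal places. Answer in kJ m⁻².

6709.05 kJ m⁻²

Desert cricket: 5262000 × 0.05 = 263100 kJ m⁻²
Whiptail lizard: 263100 × 0.17 = 44727 kJ m⁻²
Loggerhead shrike: 44727 × 0.15 = 6709.05 kJ m⁻²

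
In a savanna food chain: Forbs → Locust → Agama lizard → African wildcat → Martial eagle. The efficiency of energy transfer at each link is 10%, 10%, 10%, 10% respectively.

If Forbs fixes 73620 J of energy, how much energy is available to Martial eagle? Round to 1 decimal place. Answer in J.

7.4 J

Locust: 73620 × 0.1 = 7362 J
Agama lizard: 7362 × 0.1 = 736.2 J
African wildcat: 736.2 × 0.1 = 73.62 J
Martial eagle: 73.62 × 0.1 = 7.362 J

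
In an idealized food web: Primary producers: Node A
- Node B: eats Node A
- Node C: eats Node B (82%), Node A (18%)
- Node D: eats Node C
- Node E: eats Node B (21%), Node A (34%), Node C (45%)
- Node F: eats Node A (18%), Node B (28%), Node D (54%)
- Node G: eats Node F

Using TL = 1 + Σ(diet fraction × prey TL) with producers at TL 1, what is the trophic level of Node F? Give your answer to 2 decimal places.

Node B: 1 + 1 = 2
Node C: 1 + (0.82×2 + 0.18×1) = 2.82
Node D: 1 + 2.82 = 3.82
Node E: 1 + (0.21×2 + 0.34×1 + 0.45×2.82) = 3.029
Node F: 1 + (0.18×1 + 0.28×2 + 0.54×3.82) = 3.8028
Node G: 1 + 3.8028 = 4.8028

3.80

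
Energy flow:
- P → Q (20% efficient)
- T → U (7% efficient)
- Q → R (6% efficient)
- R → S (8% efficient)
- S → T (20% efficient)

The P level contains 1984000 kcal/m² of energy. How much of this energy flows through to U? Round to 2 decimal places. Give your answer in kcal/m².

26.66 kcal/m²

Q: 1984000 × 0.2 = 396800 kcal/m²
R: 396800 × 0.06 = 23808 kcal/m²
S: 23808 × 0.08 = 1904.64 kcal/m²
T: 1904.64 × 0.2 = 380.928 kcal/m²
U: 380.928 × 0.07 = 26.66496 kcal/m²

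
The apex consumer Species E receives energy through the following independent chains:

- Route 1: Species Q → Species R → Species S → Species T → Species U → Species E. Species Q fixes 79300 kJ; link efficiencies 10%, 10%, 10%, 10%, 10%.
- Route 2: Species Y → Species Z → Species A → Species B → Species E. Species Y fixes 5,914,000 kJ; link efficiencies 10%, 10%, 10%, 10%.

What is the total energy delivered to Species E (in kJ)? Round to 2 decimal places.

592.19 kJ

Route 1: 79300 × 0.1 × 0.1 × 0.1 × 0.1 × 0.1 = 0.793 kJ
Route 2: 5914000 × 0.1 × 0.1 × 0.1 × 0.1 = 591.4 kJ
Total at Species E: 0.793 + 591.4 = 592.193 kJ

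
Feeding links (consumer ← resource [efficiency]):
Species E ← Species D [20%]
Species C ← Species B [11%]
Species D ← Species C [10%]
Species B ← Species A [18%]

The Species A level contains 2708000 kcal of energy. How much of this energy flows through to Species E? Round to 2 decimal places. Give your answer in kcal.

Species B: 2708000 × 0.18 = 487440 kcal
Species C: 487440 × 0.11 = 53618.4 kcal
Species D: 53618.4 × 0.1 = 5361.84 kcal
Species E: 5361.84 × 0.2 = 1072.368 kcal

1072.37 kcal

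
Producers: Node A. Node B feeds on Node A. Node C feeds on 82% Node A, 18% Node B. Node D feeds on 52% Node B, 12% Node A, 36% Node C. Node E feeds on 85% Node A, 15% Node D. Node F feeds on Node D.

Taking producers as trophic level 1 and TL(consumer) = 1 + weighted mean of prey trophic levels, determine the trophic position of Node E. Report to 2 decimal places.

2.29

Node B: 1 + 1 = 2
Node C: 1 + (0.82×1 + 0.18×2) = 2.18
Node D: 1 + (0.52×2 + 0.12×1 + 0.36×2.18) = 2.9448
Node E: 1 + (0.85×1 + 0.15×2.9448) = 2.29172
Node F: 1 + 2.9448 = 3.9448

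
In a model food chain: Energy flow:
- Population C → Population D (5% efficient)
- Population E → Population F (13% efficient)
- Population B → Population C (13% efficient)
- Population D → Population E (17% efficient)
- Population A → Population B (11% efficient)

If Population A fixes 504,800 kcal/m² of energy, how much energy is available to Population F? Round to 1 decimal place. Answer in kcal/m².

8.0 kcal/m²

Population B: 504800 × 0.11 = 55528 kcal/m²
Population C: 55528 × 0.13 = 7218.64 kcal/m²
Population D: 7218.64 × 0.05 = 360.932 kcal/m²
Population E: 360.932 × 0.17 = 61.35844 kcal/m²
Population F: 61.35844 × 0.13 = 7.9765972 kcal/m²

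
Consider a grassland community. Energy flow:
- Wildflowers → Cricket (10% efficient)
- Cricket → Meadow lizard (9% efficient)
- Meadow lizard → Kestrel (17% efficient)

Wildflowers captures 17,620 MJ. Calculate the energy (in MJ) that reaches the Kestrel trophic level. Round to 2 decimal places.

Cricket: 17620 × 0.1 = 1762 MJ
Meadow lizard: 1762 × 0.09 = 158.58 MJ
Kestrel: 158.58 × 0.17 = 26.9586 MJ

26.96 MJ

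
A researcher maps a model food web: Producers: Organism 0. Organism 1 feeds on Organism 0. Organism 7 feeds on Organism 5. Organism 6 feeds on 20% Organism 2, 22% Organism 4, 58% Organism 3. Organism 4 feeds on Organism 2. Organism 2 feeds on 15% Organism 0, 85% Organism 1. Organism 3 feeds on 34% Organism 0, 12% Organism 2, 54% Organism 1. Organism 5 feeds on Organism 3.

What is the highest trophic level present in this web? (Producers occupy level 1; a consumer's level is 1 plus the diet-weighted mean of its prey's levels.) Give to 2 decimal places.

Organism 1: 1 + 1 = 2
Organism 2: 1 + (0.15×1 + 0.85×2) = 2.85
Organism 3: 1 + (0.34×1 + 0.12×2.85 + 0.54×2) = 2.762
Organism 4: 1 + 2.85 = 3.85
Organism 5: 1 + 2.762 = 3.762
Organism 6: 1 + (0.2×2.85 + 0.22×3.85 + 0.58×2.762) = 4.01896
Organism 7: 1 + 3.762 = 4.762

4.76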